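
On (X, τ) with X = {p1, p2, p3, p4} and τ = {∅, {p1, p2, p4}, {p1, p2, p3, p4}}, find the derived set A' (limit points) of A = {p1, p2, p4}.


A' = {p1, p2, p3, p4}

For each x ∈ X, list the open sets U ∈ τ with x ∈ U, then check whether U ∩ (A ∖ {x}) ≠ ∅ for every such U.
  x = p1: opens ∋ x are {p1, p2, p4}, {p1, p2, p3, p4}; each meets A ∖ {p1}, so x IS a limit point.
  x = p2: opens ∋ x are {p1, p2, p4}, {p1, p2, p3, p4}; each meets A ∖ {p2}, so x IS a limit point.
  x = p3: opens ∋ x are {p1, p2, p3, p4}; each meets A ∖ {p3}, so x IS a limit point.
  x = p4: opens ∋ x are {p1, p2, p4}, {p1, p2, p3, p4}; each meets A ∖ {p4}, so x IS a limit point.
Collecting: A' = {p1, p2, p3, p4}.


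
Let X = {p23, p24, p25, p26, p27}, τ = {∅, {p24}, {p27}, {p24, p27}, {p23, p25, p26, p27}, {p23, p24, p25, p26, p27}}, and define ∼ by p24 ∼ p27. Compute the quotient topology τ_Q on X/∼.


X/∼ = {[p23], [p24=p27], [p25], [p26]}; |τ_Q| = 3.

Equivalence classes: [p23], [p24=p27], [p25], [p26].
Quotient map π: X → X/∼ sends p23 ↦ [p23], p24 ↦ [p24=p27], p25 ↦ [p25], p26 ↦ [p26], p27 ↦ [p24=p27].
For each subset V ⊆ X/∼, compute π^{-1}(V) ⊆ X and check whether π^{-1}(V) ∈ τ. V is open in τ_Q iff π^{-1}(V) ∈ τ.
  V = {}: π^{-1}(V) = ∅ ∈ τ ✓.
  V = {[p23]}: π^{-1}(V) = {p23} ∉ τ ✗.
  V = {[p24=p27]}: π^{-1}(V) = {p24, p27} ∈ τ ✓.
  V = {[p23], [p24=p27]}: π^{-1}(V) = {p23, p24, p27} ∉ τ ✗.
  V = {[p25]}: π^{-1}(V) = {p25} ∉ τ ✗.
  V = {[p23], [p25]}: π^{-1}(V) = {p23, p25} ∉ τ ✗.
  V = {[p24=p27], [p25]}: π^{-1}(V) = {p24, p25, p27} ∉ τ ✗.
  V = {[p23], [p24=p27], [p25]}: π^{-1}(V) = {p23, p24, p25, p27} ∉ τ ✗.
  V = {[p26]}: π^{-1}(V) = {p26} ∉ τ ✗.
  V = {[p23], [p26]}: π^{-1}(V) = {p23, p26} ∉ τ ✗.
  V = {[p24=p27], [p26]}: π^{-1}(V) = {p24, p26, p27} ∉ τ ✗.
  V = {[p23], [p24=p27], [p26]}: π^{-1}(V) = {p23, p24, p26, p27} ∉ τ ✗.
  V = {[p25], [p26]}: π^{-1}(V) = {p25, p26} ∉ τ ✗.
  V = {[p23], [p25], [p26]}: π^{-1}(V) = {p23, p25, p26} ∉ τ ✗.
  V = {[p24=p27], [p25], [p26]}: π^{-1}(V) = {p24, p25, p26, p27} ∉ τ ✗.
  V = {[p23], [p24=p27], [p25], [p26]}: π^{-1}(V) = {p23, p24, p25, p26, p27} ∈ τ ✓.
Open sets in the quotient: τ_Q = {{}, {[p24=p27]}, {[p23], [p24=p27], [p25], [p26]}} (3 elements).


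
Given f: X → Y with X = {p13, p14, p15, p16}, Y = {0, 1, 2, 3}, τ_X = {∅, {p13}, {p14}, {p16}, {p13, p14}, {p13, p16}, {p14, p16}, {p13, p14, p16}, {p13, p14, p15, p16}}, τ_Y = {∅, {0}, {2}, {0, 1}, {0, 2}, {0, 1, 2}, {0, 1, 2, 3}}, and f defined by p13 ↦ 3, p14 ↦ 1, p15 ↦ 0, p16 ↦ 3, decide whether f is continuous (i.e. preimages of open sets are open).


f is NOT continuous.

Compute f^{-1}(U) for each U ∈ τ_Y:
  U = ∅: f^{-1}(U) = ∅ ∈ τ_X ✓.
  U = {0}: f^{-1}(U) = {p15} ∉ τ_X ✗.
  U = {2}: f^{-1}(U) = ∅ ∈ τ_X ✓.
  U = {0, 1}: f^{-1}(U) = {p14, p15} ∉ τ_X ✗.
  U = {0, 2}: f^{-1}(U) = {p15} ∉ τ_X ✗.
  U = {0, 1, 2}: f^{-1}(U) = {p14, p15} ∉ τ_X ✗.
  U = {0, 1, 2, 3}: f^{-1}(U) = {p13, p14, p15, p16} ∈ τ_X ✓.
Found U = {0} with f^{-1}(U) = {p15} not in τ_X. Therefore f is NOT continuous.


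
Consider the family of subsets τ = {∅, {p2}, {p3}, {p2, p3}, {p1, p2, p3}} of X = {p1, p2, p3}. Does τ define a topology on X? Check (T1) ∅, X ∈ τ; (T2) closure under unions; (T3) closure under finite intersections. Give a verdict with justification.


τ IS a topology on X.

Axiom (T1): ∅ ∈ τ? Yes; X ∈ τ? Yes.
Axiom (T2/T3): check pairwise unions and intersections of members of τ.
All pairwise intersections and unions checked — each lies in τ. Therefore τ satisfies (T1), (T2), (T3): it IS a topology on X.


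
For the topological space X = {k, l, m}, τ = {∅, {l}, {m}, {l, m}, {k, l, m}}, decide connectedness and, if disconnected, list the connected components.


(X, τ) is connected.

Find clopen sets (U ∈ τ with X ∖ U ∈ τ):
  U = ∅, X ∖ U = {k, l, m} — both open, so U is clopen.
  U = {k, l, m}, X ∖ U = ∅ — both open, so U is clopen.
Only trivial clopens (∅ and X) exist, so (X, τ) is connected.
Compute connected components by grouping points that agree on all clopens:
  component: {k, l, m}


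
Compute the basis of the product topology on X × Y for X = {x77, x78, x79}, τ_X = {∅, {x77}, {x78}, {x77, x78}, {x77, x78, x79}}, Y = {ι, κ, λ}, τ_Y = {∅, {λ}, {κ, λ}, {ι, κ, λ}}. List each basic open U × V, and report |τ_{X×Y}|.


Basis B = {∅ × ∅, {x77} × {λ}, {x78} × {λ}, {x77} × {κ, λ}, {x77, x78} × {λ}, {x78} × {κ, λ}, {x77} × {ι, κ, λ}, {x77, x78, x79} × {λ}, {x78} × {ι, κ, λ}, {x77, x78} × {κ, λ}, {x77, x78} × {ι, κ, λ}, {x77, x78, x79} × {κ, λ}, {x77, x78, x79} × {ι, κ, λ}}; |τ_{X×Y}| = 30.

Enumerate products U × V with U ∈ τ_X, V ∈ τ_Y (deduplicated):
  ∅ × ∅ = {} (∅)
  {x77} × {λ} = {(x77,λ)}
  {x78} × {λ} = {(x78,λ)}
  {x77} × {κ, λ} = {(x77,κ), (x77,λ)}
  {x77, x78} × {λ} = {(x77,λ), (x78,λ)}
  {x78} × {κ, λ} = {(x78,κ), (x78,λ)}
  {x77} × {ι, κ, λ} = {(x77,ι), (x77,κ), (x77,λ)}
  {x77, x78, x79} × {λ} = {(x77,λ), (x78,λ), (x79,λ)}
  {x78} × {ι, κ, λ} = {(x78,ι), (x78,κ), (x78,λ)}
  {x77, x78} × {κ, λ} = {(x77,κ), (x77,λ), (x78,κ), (x78,λ)}
  {x77, x78} × {ι, κ, λ} = {(x77,ι), (x77,κ), (x77,λ), (x78,ι), (x78,κ), (x78,λ)}
  {x77, x78, x79} × {κ, λ} = {(x77,κ), (x77,λ), (x78,κ), (x78,λ), (x79,κ), (x79,λ)}
  {x77, x78, x79} × {ι, κ, λ} = {(x77,ι), (x77,κ), (x77,λ), (x78,ι), (x78,κ), (x78,λ), (x79,ι), (x79,κ), (x79,λ)}
These 13 distinct sets form the basis B.
Close under arbitrary unions to get τ_{X×Y}; counting gives |τ_{X×Y}| = 30.


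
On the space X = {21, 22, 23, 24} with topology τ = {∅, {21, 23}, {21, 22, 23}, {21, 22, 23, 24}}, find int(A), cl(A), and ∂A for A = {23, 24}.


int(A) = ∅, cl(A) = {21, 22, 23, 24}, ∂A = {21, 22, 23, 24}.

Closed sets in (X, τ) are complements of opens:
  closed(X, τ) = {∅, {24}, {22, 24}, {21, 22, 23, 24}}.
int(A) = ⋃ {U ∈ τ : U ⊆ A}. Opens contained in A: ∅.
Taking the union of these: int(A) = ∅.
cl(A) = ⋂ {C closed : A ⊆ C}. Closed sets containing A: {21, 22, 23, 24}.
Intersecting these: cl(A) = {21, 22, 23, 24}.
∂A = cl(A) ∖ int(A) = {21, 22, 23, 24} ∖ ∅ = {21, 22, 23, 24}.


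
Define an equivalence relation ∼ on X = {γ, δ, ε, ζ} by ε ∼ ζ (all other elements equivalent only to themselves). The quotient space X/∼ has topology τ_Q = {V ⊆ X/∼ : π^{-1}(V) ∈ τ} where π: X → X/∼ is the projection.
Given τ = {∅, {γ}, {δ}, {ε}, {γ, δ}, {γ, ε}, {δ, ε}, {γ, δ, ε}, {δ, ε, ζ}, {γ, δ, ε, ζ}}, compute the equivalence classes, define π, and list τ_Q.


X/∼ = {[γ], [δ], [ε=ζ]}; |τ_Q| = 6.

Equivalence classes: [γ], [δ], [ε=ζ].
Quotient map π: X → X/∼ sends γ ↦ [γ], δ ↦ [δ], ε ↦ [ε=ζ], ζ ↦ [ε=ζ].
For each subset V ⊆ X/∼, compute π^{-1}(V) ⊆ X and check whether π^{-1}(V) ∈ τ. V is open in τ_Q iff π^{-1}(V) ∈ τ.
  V = {}: π^{-1}(V) = ∅ ∈ τ ✓.
  V = {[γ]}: π^{-1}(V) = {γ} ∈ τ ✓.
  V = {[δ]}: π^{-1}(V) = {δ} ∈ τ ✓.
  V = {[γ], [δ]}: π^{-1}(V) = {γ, δ} ∈ τ ✓.
  V = {[ε=ζ]}: π^{-1}(V) = {ε, ζ} ∉ τ ✗.
  V = {[γ], [ε=ζ]}: π^{-1}(V) = {γ, ε, ζ} ∉ τ ✗.
  V = {[δ], [ε=ζ]}: π^{-1}(V) = {δ, ε, ζ} ∈ τ ✓.
  V = {[γ], [δ], [ε=ζ]}: π^{-1}(V) = {γ, δ, ε, ζ} ∈ τ ✓.
Open sets in the quotient: τ_Q = {{}, {[γ]}, {[δ]}, {[γ], [δ]}, {[δ], [ε=ζ]}, {[γ], [δ], [ε=ζ]}} (6 elements).


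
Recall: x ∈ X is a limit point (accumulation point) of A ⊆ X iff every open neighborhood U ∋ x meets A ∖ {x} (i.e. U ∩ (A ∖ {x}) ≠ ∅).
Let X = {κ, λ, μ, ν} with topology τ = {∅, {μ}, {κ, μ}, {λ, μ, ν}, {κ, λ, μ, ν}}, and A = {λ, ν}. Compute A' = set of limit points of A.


A' = {λ, ν}

For each x ∈ X, list the open sets U ∈ τ with x ∈ U, then check whether U ∩ (A ∖ {x}) ≠ ∅ for every such U.
  x = κ: open {κ, μ} ∋ x has {κ, μ} ∩ (A ∖ {κ}) = ∅, so x is NOT a limit point.
  x = λ: opens ∋ x are {λ, μ, ν}, {κ, λ, μ, ν}; each meets A ∖ {λ}, so x IS a limit point.
  x = μ: open {μ} ∋ x has {μ} ∩ (A ∖ {μ}) = ∅, so x is NOT a limit point.
  x = ν: opens ∋ x are {λ, μ, ν}, {κ, λ, μ, ν}; each meets A ∖ {ν}, so x IS a limit point.
Collecting: A' = {λ, ν}.


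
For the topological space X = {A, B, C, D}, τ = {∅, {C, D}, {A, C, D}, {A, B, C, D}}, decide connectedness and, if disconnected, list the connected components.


(X, τ) is connected.

Find clopen sets (U ∈ τ with X ∖ U ∈ τ):
  U = ∅, X ∖ U = {A, B, C, D} — both open, so U is clopen.
  U = {A, B, C, D}, X ∖ U = ∅ — both open, so U is clopen.
Only trivial clopens (∅ and X) exist, so (X, τ) is connected.
Compute connected components by grouping points that agree on all clopens:
  component: {A, B, C, D}


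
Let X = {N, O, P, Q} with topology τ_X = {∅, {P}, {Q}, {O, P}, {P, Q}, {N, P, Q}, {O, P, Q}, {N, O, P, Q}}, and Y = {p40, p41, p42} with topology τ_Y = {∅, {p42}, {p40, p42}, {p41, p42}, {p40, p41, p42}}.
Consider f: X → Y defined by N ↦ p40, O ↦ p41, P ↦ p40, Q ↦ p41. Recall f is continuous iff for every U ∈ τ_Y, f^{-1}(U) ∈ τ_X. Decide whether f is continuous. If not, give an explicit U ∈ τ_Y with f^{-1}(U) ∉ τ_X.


f is NOT continuous.

Compute f^{-1}(U) for each U ∈ τ_Y:
  U = ∅: f^{-1}(U) = ∅ ∈ τ_X ✓.
  U = {p42}: f^{-1}(U) = ∅ ∈ τ_X ✓.
  U = {p40, p42}: f^{-1}(U) = {N, P} ∉ τ_X ✗.
  U = {p41, p42}: f^{-1}(U) = {O, Q} ∉ τ_X ✗.
  U = {p40, p41, p42}: f^{-1}(U) = {N, O, P, Q} ∈ τ_X ✓.
Found U = {p40, p42} with f^{-1}(U) = {N, P} not in τ_X. Therefore f is NOT continuous.


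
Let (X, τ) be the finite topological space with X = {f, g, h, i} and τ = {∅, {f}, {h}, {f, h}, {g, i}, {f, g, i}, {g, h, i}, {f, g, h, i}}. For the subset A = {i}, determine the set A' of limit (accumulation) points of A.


A' = {g}

For each x ∈ X, list the open sets U ∈ τ with x ∈ U, then check whether U ∩ (A ∖ {x}) ≠ ∅ for every such U.
  x = f: open {f} ∋ x has {f} ∩ (A ∖ {f}) = ∅, so x is NOT a limit point.
  x = g: opens ∋ x are {g, i}, {f, g, i}, {g, h, i}, {f, g, h, i}; each meets A ∖ {g}, so x IS a limit point.
  x = h: open {h} ∋ x has {h} ∩ (A ∖ {h}) = ∅, so x is NOT a limit point.
  x = i: open {g, i} ∋ x has {g, i} ∩ (A ∖ {i}) = ∅, so x is NOT a limit point.
Collecting: A' = {g}.


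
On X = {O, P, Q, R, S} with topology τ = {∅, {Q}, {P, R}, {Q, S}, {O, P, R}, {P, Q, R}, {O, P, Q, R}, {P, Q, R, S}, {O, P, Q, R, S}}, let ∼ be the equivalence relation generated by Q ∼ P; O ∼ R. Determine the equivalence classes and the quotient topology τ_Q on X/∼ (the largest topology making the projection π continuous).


X/∼ = {[O=R], [P=Q], [S]}; |τ_Q| = 3.

Equivalence classes: [O=R], [P=Q], [S].
Quotient map π: X → X/∼ sends O ↦ [O=R], P ↦ [P=Q], Q ↦ [P=Q], R ↦ [O=R], S ↦ [S].
For each subset V ⊆ X/∼, compute π^{-1}(V) ⊆ X and check whether π^{-1}(V) ∈ τ. V is open in τ_Q iff π^{-1}(V) ∈ τ.
  V = {}: π^{-1}(V) = ∅ ∈ τ ✓.
  V = {[O=R]}: π^{-1}(V) = {O, R} ∉ τ ✗.
  V = {[P=Q]}: π^{-1}(V) = {P, Q} ∉ τ ✗.
  V = {[O=R], [P=Q]}: π^{-1}(V) = {O, P, Q, R} ∈ τ ✓.
  V = {[S]}: π^{-1}(V) = {S} ∉ τ ✗.
  V = {[O=R], [S]}: π^{-1}(V) = {O, R, S} ∉ τ ✗.
  V = {[P=Q], [S]}: π^{-1}(V) = {P, Q, S} ∉ τ ✗.
  V = {[O=R], [P=Q], [S]}: π^{-1}(V) = {O, P, Q, R, S} ∈ τ ✓.
Open sets in the quotient: τ_Q = {{}, {[O=R], [P=Q]}, {[O=R], [P=Q], [S]}} (3 elements).


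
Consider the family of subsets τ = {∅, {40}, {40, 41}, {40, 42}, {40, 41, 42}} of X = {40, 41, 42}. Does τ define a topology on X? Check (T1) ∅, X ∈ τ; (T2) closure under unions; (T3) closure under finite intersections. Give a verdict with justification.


τ IS a topology on X.

Axiom (T1): ∅ ∈ τ? Yes; X ∈ τ? Yes.
Axiom (T2/T3): check pairwise unions and intersections of members of τ.
All pairwise intersections and unions checked — each lies in τ. Therefore τ satisfies (T1), (T2), (T3): it IS a topology on X.


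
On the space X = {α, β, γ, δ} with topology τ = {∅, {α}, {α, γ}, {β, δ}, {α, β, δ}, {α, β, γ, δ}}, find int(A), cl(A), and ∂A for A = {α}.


int(A) = {α}, cl(A) = {α, γ}, ∂A = {γ}.

Closed sets in (X, τ) are complements of opens:
  closed(X, τ) = {∅, {γ}, {α, γ}, {β, δ}, {β, γ, δ}, {α, β, γ, δ}}.
int(A) = ⋃ {U ∈ τ : U ⊆ A}. Opens contained in A: ∅, {α}.
Taking the union of these: int(A) = {α}.
cl(A) = ⋂ {C closed : A ⊆ C}. Closed sets containing A: {α, γ}, {α, β, γ, δ}.
Intersecting these: cl(A) = {α, γ}.
∂A = cl(A) ∖ int(A) = {α, γ} ∖ {α} = {γ}.


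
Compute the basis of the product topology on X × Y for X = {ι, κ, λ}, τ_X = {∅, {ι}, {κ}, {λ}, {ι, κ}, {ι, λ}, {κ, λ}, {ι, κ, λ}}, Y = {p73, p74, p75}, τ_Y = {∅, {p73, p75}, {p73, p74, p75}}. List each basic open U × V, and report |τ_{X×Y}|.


Basis B = {∅ × ∅, {ι} × {p73, p75}, {κ} × {p73, p75}, {λ} × {p73, p75}, {ι} × {p73, p74, p75}, {κ} × {p73, p74, p75}, {λ} × {p73, p74, p75}, {ι, κ} × {p73, p75}, {ι, λ} × {p73, p75}, {κ, λ} × {p73, p75}, {ι, κ} × {p73, p74, p75}, {ι, λ} × {p73, p74, p75}, {ι, κ, λ} × {p73, p75}, {κ, λ} × {p73, p74, p75}, {ι, κ, λ} × {p73, p74, p75}}; |τ_{X×Y}| = 27.

Enumerate products U × V with U ∈ τ_X, V ∈ τ_Y (deduplicated):
  ∅ × ∅ = {} (∅)
  {ι} × {p73, p75} = {(ι,p73), (ι,p75)}
  {κ} × {p73, p75} = {(κ,p73), (κ,p75)}
  {λ} × {p73, p75} = {(λ,p73), (λ,p75)}
  {ι} × {p73, p74, p75} = {(ι,p73), (ι,p74), (ι,p75)}
  {κ} × {p73, p74, p75} = {(κ,p73), (κ,p74), (κ,p75)}
  {λ} × {p73, p74, p75} = {(λ,p73), (λ,p74), (λ,p75)}
  {ι, κ} × {p73, p75} = {(ι,p73), (ι,p75), (κ,p73), (κ,p75)}
  {ι, λ} × {p73, p75} = {(ι,p73), (ι,p75), (λ,p73), (λ,p75)}
  {κ, λ} × {p73, p75} = {(κ,p73), (κ,p75), (λ,p73), (λ,p75)}
  {ι, κ} × {p73, p74, p75} = {(ι,p73), (ι,p74), (ι,p75), (κ,p73), (κ,p74), (κ,p75)}
  {ι, λ} × {p73, p74, p75} = {(ι,p73), (ι,p74), (ι,p75), (λ,p73), (λ,p74), (λ,p75)}
  {ι, κ, λ} × {p73, p75} = {(ι,p73), (ι,p75), (κ,p73), (κ,p75), (λ,p73), (λ,p75)}
  {κ, λ} × {p73, p74, p75} = {(κ,p73), (κ,p74), (κ,p75), (λ,p73), (λ,p74), (λ,p75)}
  {ι, κ, λ} × {p73, p74, p75} = {(ι,p73), (ι,p74), (ι,p75), (κ,p73), (κ,p74), (κ,p75), (λ,p73), (λ,p74), (λ,p75)}
These 15 distinct sets form the basis B.
Close under arbitrary unions to get τ_{X×Y}; counting gives |τ_{X×Y}| = 27.


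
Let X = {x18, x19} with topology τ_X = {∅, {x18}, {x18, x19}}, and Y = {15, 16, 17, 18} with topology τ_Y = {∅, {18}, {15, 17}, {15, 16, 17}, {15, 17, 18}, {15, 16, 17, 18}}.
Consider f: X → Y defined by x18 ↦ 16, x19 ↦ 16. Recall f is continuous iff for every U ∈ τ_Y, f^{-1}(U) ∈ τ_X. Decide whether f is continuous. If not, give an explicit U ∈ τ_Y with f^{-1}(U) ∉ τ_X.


f IS continuous.

Compute f^{-1}(U) for each U ∈ τ_Y:
  U = ∅: f^{-1}(U) = ∅ ∈ τ_X ✓.
  U = {18}: f^{-1}(U) = ∅ ∈ τ_X ✓.
  U = {15, 17}: f^{-1}(U) = ∅ ∈ τ_X ✓.
  U = {15, 16, 17}: f^{-1}(U) = {x18, x19} ∈ τ_X ✓.
  U = {15, 17, 18}: f^{-1}(U) = ∅ ∈ τ_X ✓.
  U = {15, 16, 17, 18}: f^{-1}(U) = {x18, x19} ∈ τ_X ✓.
Every preimage lies in τ_X, so f IS continuous.


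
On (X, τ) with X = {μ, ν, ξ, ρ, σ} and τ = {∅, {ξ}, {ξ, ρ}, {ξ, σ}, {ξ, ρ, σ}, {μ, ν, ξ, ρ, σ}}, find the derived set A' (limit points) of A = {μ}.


A' = {ν}

For each x ∈ X, list the open sets U ∈ τ with x ∈ U, then check whether U ∩ (A ∖ {x}) ≠ ∅ for every such U.
  x = μ: open {μ, ν, ξ, ρ, σ} ∋ x has {μ, ν, ξ, ρ, σ} ∩ (A ∖ {μ}) = ∅, so x is NOT a limit point.
  x = ν: opens ∋ x are {μ, ν, ξ, ρ, σ}; each meets A ∖ {ν}, so x IS a limit point.
  x = ξ: open {ξ} ∋ x has {ξ} ∩ (A ∖ {ξ}) = ∅, so x is NOT a limit point.
  x = ρ: open {ξ, ρ} ∋ x has {ξ, ρ} ∩ (A ∖ {ρ}) = ∅, so x is NOT a limit point.
  x = σ: open {ξ, σ} ∋ x has {ξ, σ} ∩ (A ∖ {σ}) = ∅, so x is NOT a limit point.
Collecting: A' = {ν}.


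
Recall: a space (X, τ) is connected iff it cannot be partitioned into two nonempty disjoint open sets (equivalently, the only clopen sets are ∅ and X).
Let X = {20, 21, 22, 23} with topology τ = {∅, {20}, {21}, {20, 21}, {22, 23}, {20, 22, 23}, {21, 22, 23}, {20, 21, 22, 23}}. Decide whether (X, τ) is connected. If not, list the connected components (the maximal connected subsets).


(X, τ) is disconnected; components = [{20}, {21}, {22, 23}].

Find clopen sets (U ∈ τ with X ∖ U ∈ τ):
  U = ∅, X ∖ U = {20, 21, 22, 23} — both open, so U is clopen.
  U = {20}, X ∖ U = {21, 22, 23} — both open, so U is clopen.
  U = {21}, X ∖ U = {20, 22, 23} — both open, so U is clopen.
  U = {20, 21}, X ∖ U = {22, 23} — both open, so U is clopen.
  U = {22, 23}, X ∖ U = {20, 21} — both open, so U is clopen.
  U = {20, 22, 23}, X ∖ U = {21} — both open, so U is clopen.
  U = {21, 22, 23}, X ∖ U = {20} — both open, so U is clopen.
  U = {20, 21, 22, 23}, X ∖ U = ∅ — both open, so U is clopen.
Nontrivial clopen(s) exist: e.g. {22, 23}. So (X, τ) is disconnected.
Compute connected components by grouping points that agree on all clopens:
  component: {20}
  component: {21}
  component: {22, 23}


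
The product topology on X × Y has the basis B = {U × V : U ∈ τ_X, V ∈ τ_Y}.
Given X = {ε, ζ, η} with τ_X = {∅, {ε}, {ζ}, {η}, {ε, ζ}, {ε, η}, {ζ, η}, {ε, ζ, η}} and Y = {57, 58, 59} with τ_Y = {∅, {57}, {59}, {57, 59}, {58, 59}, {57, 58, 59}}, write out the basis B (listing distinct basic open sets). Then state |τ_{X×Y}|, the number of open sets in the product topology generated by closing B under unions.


Basis B = {∅ × ∅, {ε} × {57}, {ε} × {59}, {ζ} × {57}, {ζ} × {59}, {η} × {57}, {η} × {59}, {ε} × {57, 59}, {ε, ζ} × {57}, {ε, η} × {57}, {ε} × {58, 59}, {ε, ζ} × {59}, {ε, η} × {59}, {ζ} × {57, 59}, {ζ, η} × {57}, {ζ} × {58, 59}, {ζ, η} × {59}, {η} × {57, 59}, {η} × {58, 59}, {ε} × {57, 58, 59}, {ε, ζ, η} × {57}, {ε, ζ, η} × {59}, {ζ} × {57, 58, 59}, {η} × {57, 58, 59}, {ε, ζ} × {57, 59}, {ε, η} × {57, 59}, {ε, ζ} × {58, 59}, {ε, η} × {58, 59}, {ζ, η} × {57, 59}, {ζ, η} × {58, 59}, {ε, ζ} × {57, 58, 59}, {ε, η} × {57, 58, 59}, {ε, ζ, η} × {57, 59}, {ε, ζ, η} × {58, 59}, {ζ, η} × {57, 58, 59}, {ε, ζ, η} × {57, 58, 59}}; |τ_{X×Y}| = 216.

Enumerate products U × V with U ∈ τ_X, V ∈ τ_Y (deduplicated):
  ∅ × ∅ = {} (∅)
  {ε} × {57} = {(ε,57)}
  {ε} × {59} = {(ε,59)}
  {ζ} × {57} = {(ζ,57)}
  {ζ} × {59} = {(ζ,59)}
  {η} × {57} = {(η,57)}
  {η} × {59} = {(η,59)}
  {ε} × {57, 59} = {(ε,57), (ε,59)}
  {ε, ζ} × {57} = {(ε,57), (ζ,57)}
  {ε, η} × {57} = {(ε,57), (η,57)}
  {ε} × {58, 59} = {(ε,58), (ε,59)}
  {ε, ζ} × {59} = {(ε,59), (ζ,59)}
  {ε, η} × {59} = {(ε,59), (η,59)}
  {ζ} × {57, 59} = {(ζ,57), (ζ,59)}
  {ζ, η} × {57} = {(ζ,57), (η,57)}
  {ζ} × {58, 59} = {(ζ,58), (ζ,59)}
  {ζ, η} × {59} = {(ζ,59), (η,59)}
  {η} × {57, 59} = {(η,57), (η,59)}
  {η} × {58, 59} = {(η,58), (η,59)}
  {ε} × {57, 58, 59} = {(ε,57), (ε,58), (ε,59)}
  {ε, ζ, η} × {57} = {(ε,57), (ζ,57), (η,57)}
  {ε, ζ, η} × {59} = {(ε,59), (ζ,59), (η,59)}
  {ζ} × {57, 58, 59} = {(ζ,57), (ζ,58), (ζ,59)}
  {η} × {57, 58, 59} = {(η,57), (η,58), (η,59)}
  {ε, ζ} × {57, 59} = {(ε,57), (ε,59), (ζ,57), (ζ,59)}
  {ε, η} × {57, 59} = {(ε,57), (ε,59), (η,57), (η,59)}
  {ε, ζ} × {58, 59} = {(ε,58), (ε,59), (ζ,58), (ζ,59)}
  {ε, η} × {58, 59} = {(ε,58), (ε,59), (η,58), (η,59)}
  {ζ, η} × {57, 59} = {(ζ,57), (ζ,59), (η,57), (η,59)}
  {ζ, η} × {58, 59} = {(ζ,58), (ζ,59), (η,58), (η,59)}
  {ε, ζ} × {57, 58, 59} = {(ε,57), (ε,58), (ε,59), (ζ,57), (ζ,58), (ζ,59)}
  {ε, η} × {57, 58, 59} = {(ε,57), (ε,58), (ε,59), (η,57), (η,58), (η,59)}
  {ε, ζ, η} × {57, 59} = {(ε,57), (ε,59), (ζ,57), (ζ,59), (η,57), (η,59)}
  {ε, ζ, η} × {58, 59} = {(ε,58), (ε,59), (ζ,58), (ζ,59), (η,58), (η,59)}
  {ζ, η} × {57, 58, 59} = {(ζ,57), (ζ,58), (ζ,59), (η,57), (η,58), (η,59)}
  {ε, ζ, η} × {57, 58, 59} = {(ε,57), (ε,58), (ε,59), (ζ,57), (ζ,58), (ζ,59), (η,57), (η,58), (η,59)}
These 36 distinct sets form the basis B.
Close under arbitrary unions to get τ_{X×Y}; counting gives |τ_{X×Y}| = 216.


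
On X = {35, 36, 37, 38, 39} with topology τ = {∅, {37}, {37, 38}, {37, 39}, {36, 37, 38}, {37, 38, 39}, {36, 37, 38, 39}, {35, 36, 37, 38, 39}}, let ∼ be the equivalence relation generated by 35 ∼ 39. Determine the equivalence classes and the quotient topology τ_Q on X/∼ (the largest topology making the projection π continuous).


X/∼ = {[35=39], [36], [37], [38]}; |τ_Q| = 5.

Equivalence classes: [35=39], [36], [37], [38].
Quotient map π: X → X/∼ sends 35 ↦ [35=39], 36 ↦ [36], 37 ↦ [37], 38 ↦ [38], 39 ↦ [35=39].
For each subset V ⊆ X/∼, compute π^{-1}(V) ⊆ X and check whether π^{-1}(V) ∈ τ. V is open in τ_Q iff π^{-1}(V) ∈ τ.
  V = {}: π^{-1}(V) = ∅ ∈ τ ✓.
  V = {[35=39]}: π^{-1}(V) = {35, 39} ∉ τ ✗.
  V = {[36]}: π^{-1}(V) = {36} ∉ τ ✗.
  V = {[35=39], [36]}: π^{-1}(V) = {35, 36, 39} ∉ τ ✗.
  V = {[37]}: π^{-1}(V) = {37} ∈ τ ✓.
  V = {[35=39], [37]}: π^{-1}(V) = {35, 37, 39} ∉ τ ✗.
  V = {[36], [37]}: π^{-1}(V) = {36, 37} ∉ τ ✗.
  V = {[35=39], [36], [37]}: π^{-1}(V) = {35, 36, 37, 39} ∉ τ ✗.
  V = {[38]}: π^{-1}(V) = {38} ∉ τ ✗.
  V = {[35=39], [38]}: π^{-1}(V) = {35, 38, 39} ∉ τ ✗.
  V = {[36], [38]}: π^{-1}(V) = {36, 38} ∉ τ ✗.
  V = {[35=39], [36], [38]}: π^{-1}(V) = {35, 36, 38, 39} ∉ τ ✗.
  V = {[37], [38]}: π^{-1}(V) = {37, 38} ∈ τ ✓.
  V = {[35=39], [37], [38]}: π^{-1}(V) = {35, 37, 38, 39} ∉ τ ✗.
  V = {[36], [37], [38]}: π^{-1}(V) = {36, 37, 38} ∈ τ ✓.
  V = {[35=39], [36], [37], [38]}: π^{-1}(V) = {35, 36, 37, 38, 39} ∈ τ ✓.
Open sets in the quotient: τ_Q = {{}, {[37]}, {[37], [38]}, {[36], [37], [38]}, {[35=39], [36], [37], [38]}} (5 elements).


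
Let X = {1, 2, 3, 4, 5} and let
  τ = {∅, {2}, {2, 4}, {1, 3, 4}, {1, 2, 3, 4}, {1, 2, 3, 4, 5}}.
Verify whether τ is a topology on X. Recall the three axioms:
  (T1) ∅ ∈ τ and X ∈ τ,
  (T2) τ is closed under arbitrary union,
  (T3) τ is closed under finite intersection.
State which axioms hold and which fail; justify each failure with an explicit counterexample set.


τ is NOT a topology on X.

Axiom (T1): ∅ ∈ τ? Yes; X ∈ τ? Yes.
Axiom (T2/T3): check pairwise unions and intersections of members of τ.
Counterexample for (T3): {2, 4} ∩ {1, 3, 4} = {4} ∉ τ. Therefore τ is NOT a topology.


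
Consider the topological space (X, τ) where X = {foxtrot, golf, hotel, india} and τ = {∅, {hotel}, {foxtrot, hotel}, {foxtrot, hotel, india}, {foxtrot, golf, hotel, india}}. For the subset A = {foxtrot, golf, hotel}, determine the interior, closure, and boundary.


int(A) = {foxtrot, hotel}, cl(A) = {foxtrot, golf, hotel, india}, ∂A = {golf, india}.

Closed sets in (X, τ) are complements of opens:
  closed(X, τ) = {∅, {golf}, {golf, india}, {foxtrot, golf, india}, {foxtrot, golf, hotel, india}}.
int(A) = ⋃ {U ∈ τ : U ⊆ A}. Opens contained in A: ∅, {hotel}, {foxtrot, hotel}.
Taking the union of these: int(A) = {foxtrot, hotel}.
cl(A) = ⋂ {C closed : A ⊆ C}. Closed sets containing A: {foxtrot, golf, hotel, india}.
Intersecting these: cl(A) = {foxtrot, golf, hotel, india}.
∂A = cl(A) ∖ int(A) = {foxtrot, golf, hotel, india} ∖ {foxtrot, hotel} = {golf, india}.


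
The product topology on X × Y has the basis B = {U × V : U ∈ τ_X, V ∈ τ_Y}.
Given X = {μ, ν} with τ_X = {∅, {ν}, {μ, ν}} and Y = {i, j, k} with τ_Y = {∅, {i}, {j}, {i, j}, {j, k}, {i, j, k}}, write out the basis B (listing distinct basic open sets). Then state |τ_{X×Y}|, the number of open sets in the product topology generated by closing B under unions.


Basis B = {∅ × ∅, {ν} × {i}, {ν} × {j}, {μ, ν} × {i}, {μ, ν} × {j}, {ν} × {i, j}, {ν} × {j, k}, {ν} × {i, j, k}, {μ, ν} × {i, j}, {μ, ν} × {j, k}, {μ, ν} × {i, j, k}}; |τ_{X×Y}| = 18.

Enumerate products U × V with U ∈ τ_X, V ∈ τ_Y (deduplicated):
  ∅ × ∅ = {} (∅)
  {ν} × {i} = {(ν,i)}
  {ν} × {j} = {(ν,j)}
  {μ, ν} × {i} = {(μ,i), (ν,i)}
  {μ, ν} × {j} = {(μ,j), (ν,j)}
  {ν} × {i, j} = {(ν,i), (ν,j)}
  {ν} × {j, k} = {(ν,j), (ν,k)}
  {ν} × {i, j, k} = {(ν,i), (ν,j), (ν,k)}
  {μ, ν} × {i, j} = {(μ,i), (μ,j), (ν,i), (ν,j)}
  {μ, ν} × {j, k} = {(μ,j), (μ,k), (ν,j), (ν,k)}
  {μ, ν} × {i, j, k} = {(μ,i), (μ,j), (μ,k), (ν,i), (ν,j), (ν,k)}
These 11 distinct sets form the basis B.
Close under arbitrary unions to get τ_{X×Y}; counting gives |τ_{X×Y}| = 18.


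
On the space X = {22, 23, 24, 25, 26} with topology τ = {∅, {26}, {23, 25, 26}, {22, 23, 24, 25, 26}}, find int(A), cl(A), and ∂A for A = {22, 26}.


int(A) = {26}, cl(A) = {22, 23, 24, 25, 26}, ∂A = {22, 23, 24, 25}.

Closed sets in (X, τ) are complements of opens:
  closed(X, τ) = {∅, {22, 24}, {22, 23, 24, 25}, {22, 23, 24, 25, 26}}.
int(A) = ⋃ {U ∈ τ : U ⊆ A}. Opens contained in A: ∅, {26}.
Taking the union of these: int(A) = {26}.
cl(A) = ⋂ {C closed : A ⊆ C}. Closed sets containing A: {22, 23, 24, 25, 26}.
Intersecting these: cl(A) = {22, 23, 24, 25, 26}.
∂A = cl(A) ∖ int(A) = {22, 23, 24, 25, 26} ∖ {26} = {22, 23, 24, 25}.


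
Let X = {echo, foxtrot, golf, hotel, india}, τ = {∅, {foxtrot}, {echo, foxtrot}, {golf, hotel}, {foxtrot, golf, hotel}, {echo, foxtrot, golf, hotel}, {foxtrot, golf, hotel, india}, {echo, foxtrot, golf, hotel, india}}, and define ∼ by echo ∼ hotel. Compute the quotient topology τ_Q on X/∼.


X/∼ = {[echo=hotel], [foxtrot], [golf], [india]}; |τ_Q| = 4.

Equivalence classes: [echo=hotel], [foxtrot], [golf], [india].
Quotient map π: X → X/∼ sends echo ↦ [echo=hotel], foxtrot ↦ [foxtrot], golf ↦ [golf], hotel ↦ [echo=hotel], india ↦ [india].
For each subset V ⊆ X/∼, compute π^{-1}(V) ⊆ X and check whether π^{-1}(V) ∈ τ. V is open in τ_Q iff π^{-1}(V) ∈ τ.
  V = {}: π^{-1}(V) = ∅ ∈ τ ✓.
  V = {[echo=hotel]}: π^{-1}(V) = {echo, hotel} ∉ τ ✗.
  V = {[foxtrot]}: π^{-1}(V) = {foxtrot} ∈ τ ✓.
  V = {[echo=hotel], [foxtrot]}: π^{-1}(V) = {echo, foxtrot, hotel} ∉ τ ✗.
  V = {[golf]}: π^{-1}(V) = {golf} ∉ τ ✗.
  V = {[echo=hotel], [golf]}: π^{-1}(V) = {echo, golf, hotel} ∉ τ ✗.
  V = {[foxtrot], [golf]}: π^{-1}(V) = {foxtrot, golf} ∉ τ ✗.
  V = {[echo=hotel], [foxtrot], [golf]}: π^{-1}(V) = {echo, foxtrot, golf, hotel} ∈ τ ✓.
  V = {[india]}: π^{-1}(V) = {india} ∉ τ ✗.
  V = {[echo=hotel], [india]}: π^{-1}(V) = {echo, hotel, india} ∉ τ ✗.
  V = {[foxtrot], [india]}: π^{-1}(V) = {foxtrot, india} ∉ τ ✗.
  V = {[echo=hotel], [foxtrot], [india]}: π^{-1}(V) = {echo, foxtrot, hotel, india} ∉ τ ✗.
  V = {[golf], [india]}: π^{-1}(V) = {golf, india} ∉ τ ✗.
  V = {[echo=hotel], [golf], [india]}: π^{-1}(V) = {echo, golf, hotel, india} ∉ τ ✗.
  V = {[foxtrot], [golf], [india]}: π^{-1}(V) = {foxtrot, golf, india} ∉ τ ✗.
  V = {[echo=hotel], [foxtrot], [golf], [india]}: π^{-1}(V) = {echo, foxtrot, golf, hotel, india} ∈ τ ✓.
Open sets in the quotient: τ_Q = {{}, {[foxtrot]}, {[echo=hotel], [foxtrot], [golf]}, {[echo=hotel], [foxtrot], [golf], [india]}} (4 elements).


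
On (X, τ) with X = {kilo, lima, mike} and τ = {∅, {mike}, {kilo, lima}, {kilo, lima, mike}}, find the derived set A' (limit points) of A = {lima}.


A' = {kilo}

For each x ∈ X, list the open sets U ∈ τ with x ∈ U, then check whether U ∩ (A ∖ {x}) ≠ ∅ for every such U.
  x = kilo: opens ∋ x are {kilo, lima}, {kilo, lima, mike}; each meets A ∖ {kilo}, so x IS a limit point.
  x = lima: open {kilo, lima} ∋ x has {kilo, lima} ∩ (A ∖ {lima}) = ∅, so x is NOT a limit point.
  x = mike: open {mike} ∋ x has {mike} ∩ (A ∖ {mike}) = ∅, so x is NOT a limit point.
Collecting: A' = {kilo}.


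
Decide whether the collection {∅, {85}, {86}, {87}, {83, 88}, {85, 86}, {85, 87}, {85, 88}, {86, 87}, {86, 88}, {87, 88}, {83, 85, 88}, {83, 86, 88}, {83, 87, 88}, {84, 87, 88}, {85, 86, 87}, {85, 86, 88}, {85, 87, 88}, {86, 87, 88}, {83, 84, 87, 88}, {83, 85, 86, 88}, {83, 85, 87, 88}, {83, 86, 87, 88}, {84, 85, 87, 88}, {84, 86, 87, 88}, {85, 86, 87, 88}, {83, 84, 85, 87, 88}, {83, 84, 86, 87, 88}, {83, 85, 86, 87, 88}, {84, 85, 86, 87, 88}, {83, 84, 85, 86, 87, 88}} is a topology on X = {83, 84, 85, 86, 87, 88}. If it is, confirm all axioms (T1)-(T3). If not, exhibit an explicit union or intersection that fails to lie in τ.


τ is NOT a topology on X.

Axiom (T1): ∅ ∈ τ? Yes; X ∈ τ? Yes.
Axiom (T2/T3): check pairwise unions and intersections of members of τ.
Counterexample for (T3): {83, 88} ∩ {85, 88} = {88} ∉ τ. Therefore τ is NOT a topology.


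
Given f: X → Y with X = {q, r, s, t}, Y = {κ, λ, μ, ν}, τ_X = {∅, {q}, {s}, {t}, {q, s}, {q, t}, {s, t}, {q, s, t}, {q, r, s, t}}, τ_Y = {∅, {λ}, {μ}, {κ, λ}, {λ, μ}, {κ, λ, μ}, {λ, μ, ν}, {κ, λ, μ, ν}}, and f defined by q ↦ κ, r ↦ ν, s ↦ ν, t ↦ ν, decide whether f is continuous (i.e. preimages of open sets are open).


f is NOT continuous.

Compute f^{-1}(U) for each U ∈ τ_Y:
  U = ∅: f^{-1}(U) = ∅ ∈ τ_X ✓.
  U = {λ}: f^{-1}(U) = ∅ ∈ τ_X ✓.
  U = {μ}: f^{-1}(U) = ∅ ∈ τ_X ✓.
  U = {κ, λ}: f^{-1}(U) = {q} ∈ τ_X ✓.
  U = {λ, μ}: f^{-1}(U) = ∅ ∈ τ_X ✓.
  U = {κ, λ, μ}: f^{-1}(U) = {q} ∈ τ_X ✓.
  U = {λ, μ, ν}: f^{-1}(U) = {r, s, t} ∉ τ_X ✗.
  U = {κ, λ, μ, ν}: f^{-1}(U) = {q, r, s, t} ∈ τ_X ✓.
Found U = {λ, μ, ν} with f^{-1}(U) = {r, s, t} not in τ_X. Therefore f is NOT continuous.


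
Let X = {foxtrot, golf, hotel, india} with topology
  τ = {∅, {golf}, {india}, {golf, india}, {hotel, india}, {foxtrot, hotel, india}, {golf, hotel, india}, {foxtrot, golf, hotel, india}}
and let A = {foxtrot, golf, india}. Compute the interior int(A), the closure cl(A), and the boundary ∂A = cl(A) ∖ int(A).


int(A) = {golf, india}, cl(A) = {foxtrot, golf, hotel, india}, ∂A = {foxtrot, hotel}.

Closed sets in (X, τ) are complements of opens:
  closed(X, τ) = {∅, {foxtrot}, {golf}, {foxtrot, golf}, {foxtrot, hotel}, {foxtrot, golf, hotel}, {foxtrot, hotel, india}, {foxtrot, golf, hotel, india}}.
int(A) = ⋃ {U ∈ τ : U ⊆ A}. Opens contained in A: ∅, {golf}, {india}, {golf, india}.
Taking the union of these: int(A) = {golf, india}.
cl(A) = ⋂ {C closed : A ⊆ C}. Closed sets containing A: {foxtrot, golf, hotel, india}.
Intersecting these: cl(A) = {foxtrot, golf, hotel, india}.
∂A = cl(A) ∖ int(A) = {foxtrot, golf, hotel, india} ∖ {golf, india} = {foxtrot, hotel}.


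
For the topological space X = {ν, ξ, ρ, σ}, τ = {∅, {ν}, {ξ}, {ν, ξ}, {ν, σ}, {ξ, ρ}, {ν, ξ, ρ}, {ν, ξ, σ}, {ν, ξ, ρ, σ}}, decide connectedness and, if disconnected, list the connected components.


(X, τ) is disconnected; components = [{ν, σ}, {ξ, ρ}].

Find clopen sets (U ∈ τ with X ∖ U ∈ τ):
  U = ∅, X ∖ U = {ν, ξ, ρ, σ} — both open, so U is clopen.
  U = {ν, σ}, X ∖ U = {ξ, ρ} — both open, so U is clopen.
  U = {ξ, ρ}, X ∖ U = {ν, σ} — both open, so U is clopen.
  U = {ν, ξ, ρ, σ}, X ∖ U = ∅ — both open, so U is clopen.
Nontrivial clopen(s) exist: e.g. {ξ, ρ}. So (X, τ) is disconnected.
Compute connected components by grouping points that agree on all clopens:
  component: {ν, σ}
  component: {ξ, ρ}


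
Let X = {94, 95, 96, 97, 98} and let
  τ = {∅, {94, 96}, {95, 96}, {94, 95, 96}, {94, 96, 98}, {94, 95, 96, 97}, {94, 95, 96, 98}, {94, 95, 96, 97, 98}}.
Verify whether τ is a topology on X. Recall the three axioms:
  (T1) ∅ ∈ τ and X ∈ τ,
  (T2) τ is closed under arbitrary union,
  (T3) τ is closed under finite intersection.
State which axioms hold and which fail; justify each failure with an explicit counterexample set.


τ is NOT a topology on X.

Axiom (T1): ∅ ∈ τ? Yes; X ∈ τ? Yes.
Axiom (T2/T3): check pairwise unions and intersections of members of τ.
Counterexample for (T3): {94, 96} ∩ {95, 96} = {96} ∉ τ. Therefore τ is NOT a topology.


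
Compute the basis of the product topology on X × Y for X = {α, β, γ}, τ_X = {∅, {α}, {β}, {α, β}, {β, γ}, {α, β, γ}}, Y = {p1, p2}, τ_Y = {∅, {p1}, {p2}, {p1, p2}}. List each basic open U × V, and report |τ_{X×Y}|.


Basis B = {∅ × ∅, {α} × {p1}, {α} × {p2}, {β} × {p1}, {β} × {p2}, {α} × {p1, p2}, {α, β} × {p1}, {α, β} × {p2}, {β} × {p1, p2}, {β, γ} × {p1}, {β, γ} × {p2}, {α, β, γ} × {p1}, {α, β, γ} × {p2}, {α, β} × {p1, p2}, {β, γ} × {p1, p2}, {α, β, γ} × {p1, p2}}; |τ_{X×Y}| = 36.

Enumerate products U × V with U ∈ τ_X, V ∈ τ_Y (deduplicated):
  ∅ × ∅ = {} (∅)
  {α} × {p1} = {(α,p1)}
  {α} × {p2} = {(α,p2)}
  {β} × {p1} = {(β,p1)}
  {β} × {p2} = {(β,p2)}
  {α} × {p1, p2} = {(α,p1), (α,p2)}
  {α, β} × {p1} = {(α,p1), (β,p1)}
  {α, β} × {p2} = {(α,p2), (β,p2)}
  {β} × {p1, p2} = {(β,p1), (β,p2)}
  {β, γ} × {p1} = {(β,p1), (γ,p1)}
  {β, γ} × {p2} = {(β,p2), (γ,p2)}
  {α, β, γ} × {p1} = {(α,p1), (β,p1), (γ,p1)}
  {α, β, γ} × {p2} = {(α,p2), (β,p2), (γ,p2)}
  {α, β} × {p1, p2} = {(α,p1), (α,p2), (β,p1), (β,p2)}
  {β, γ} × {p1, p2} = {(β,p1), (β,p2), (γ,p1), (γ,p2)}
  {α, β, γ} × {p1, p2} = {(α,p1), (α,p2), (β,p1), (β,p2), (γ,p1), (γ,p2)}
These 16 distinct sets form the basis B.
Close under arbitrary unions to get τ_{X×Y}; counting gives |τ_{X×Y}| = 36.


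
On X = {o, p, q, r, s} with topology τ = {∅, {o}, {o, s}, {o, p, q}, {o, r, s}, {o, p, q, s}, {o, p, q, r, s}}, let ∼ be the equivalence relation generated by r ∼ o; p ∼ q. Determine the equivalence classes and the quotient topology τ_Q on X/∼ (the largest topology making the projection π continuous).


X/∼ = {[o=r], [p=q], [s]}; |τ_Q| = 3.

Equivalence classes: [o=r], [p=q], [s].
Quotient map π: X → X/∼ sends o ↦ [o=r], p ↦ [p=q], q ↦ [p=q], r ↦ [o=r], s ↦ [s].
For each subset V ⊆ X/∼, compute π^{-1}(V) ⊆ X and check whether π^{-1}(V) ∈ τ. V is open in τ_Q iff π^{-1}(V) ∈ τ.
  V = {}: π^{-1}(V) = ∅ ∈ τ ✓.
  V = {[o=r]}: π^{-1}(V) = {o, r} ∉ τ ✗.
  V = {[p=q]}: π^{-1}(V) = {p, q} ∉ τ ✗.
  V = {[o=r], [p=q]}: π^{-1}(V) = {o, p, q, r} ∉ τ ✗.
  V = {[s]}: π^{-1}(V) = {s} ∉ τ ✗.
  V = {[o=r], [s]}: π^{-1}(V) = {o, r, s} ∈ τ ✓.
  V = {[p=q], [s]}: π^{-1}(V) = {p, q, s} ∉ τ ✗.
  V = {[o=r], [p=q], [s]}: π^{-1}(V) = {o, p, q, r, s} ∈ τ ✓.
Open sets in the quotient: τ_Q = {{}, {[o=r], [s]}, {[o=r], [p=q], [s]}} (3 elements).


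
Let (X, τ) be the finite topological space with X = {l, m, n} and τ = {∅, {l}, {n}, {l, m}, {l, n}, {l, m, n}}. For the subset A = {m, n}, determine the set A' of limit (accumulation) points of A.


A' = ∅

For each x ∈ X, list the open sets U ∈ τ with x ∈ U, then check whether U ∩ (A ∖ {x}) ≠ ∅ for every such U.
  x = l: open {l} ∋ x has {l} ∩ (A ∖ {l}) = ∅, so x is NOT a limit point.
  x = m: open {l, m} ∋ x has {l, m} ∩ (A ∖ {m}) = ∅, so x is NOT a limit point.
  x = n: open {n} ∋ x has {n} ∩ (A ∖ {n}) = ∅, so x is NOT a limit point.
Collecting: A' = ∅.


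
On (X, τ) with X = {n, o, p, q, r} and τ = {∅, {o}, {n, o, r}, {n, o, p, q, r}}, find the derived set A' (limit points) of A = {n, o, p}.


A' = {n, p, q, r}

For each x ∈ X, list the open sets U ∈ τ with x ∈ U, then check whether U ∩ (A ∖ {x}) ≠ ∅ for every such U.
  x = n: opens ∋ x are {n, o, r}, {n, o, p, q, r}; each meets A ∖ {n}, so x IS a limit point.
  x = o: open {o} ∋ x has {o} ∩ (A ∖ {o}) = ∅, so x is NOT a limit point.
  x = p: opens ∋ x are {n, o, p, q, r}; each meets A ∖ {p}, so x IS a limit point.
  x = q: opens ∋ x are {n, o, p, q, r}; each meets A ∖ {q}, so x IS a limit point.
  x = r: opens ∋ x are {n, o, r}, {n, o, p, q, r}; each meets A ∖ {r}, so x IS a limit point.
Collecting: A' = {n, p, q, r}.


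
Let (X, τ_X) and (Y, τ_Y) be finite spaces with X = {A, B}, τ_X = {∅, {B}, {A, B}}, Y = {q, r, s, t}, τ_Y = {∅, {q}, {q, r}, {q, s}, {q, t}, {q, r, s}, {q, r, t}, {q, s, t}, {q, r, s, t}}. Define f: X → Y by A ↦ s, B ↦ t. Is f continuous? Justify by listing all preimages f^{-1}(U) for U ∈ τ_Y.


f is NOT continuous.

Compute f^{-1}(U) for each U ∈ τ_Y:
  U = ∅: f^{-1}(U) = ∅ ∈ τ_X ✓.
  U = {q}: f^{-1}(U) = ∅ ∈ τ_X ✓.
  U = {q, r}: f^{-1}(U) = ∅ ∈ τ_X ✓.
  U = {q, s}: f^{-1}(U) = {A} ∉ τ_X ✗.
  U = {q, t}: f^{-1}(U) = {B} ∈ τ_X ✓.
  U = {q, r, s}: f^{-1}(U) = {A} ∉ τ_X ✗.
  U = {q, r, t}: f^{-1}(U) = {B} ∈ τ_X ✓.
  U = {q, s, t}: f^{-1}(U) = {A, B} ∈ τ_X ✓.
  U = {q, r, s, t}: f^{-1}(U) = {A, B} ∈ τ_X ✓.
Found U = {q, s} with f^{-1}(U) = {A} not in τ_X. Therefore f is NOT continuous.


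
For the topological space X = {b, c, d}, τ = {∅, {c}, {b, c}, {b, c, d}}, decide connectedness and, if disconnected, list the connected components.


(X, τ) is connected.

Find clopen sets (U ∈ τ with X ∖ U ∈ τ):
  U = ∅, X ∖ U = {b, c, d} — both open, so U is clopen.
  U = {b, c, d}, X ∖ U = ∅ — both open, so U is clopen.
Only trivial clopens (∅ and X) exist, so (X, τ) is connected.
Compute connected components by grouping points that agree on all clopens:
  component: {b, c, d}


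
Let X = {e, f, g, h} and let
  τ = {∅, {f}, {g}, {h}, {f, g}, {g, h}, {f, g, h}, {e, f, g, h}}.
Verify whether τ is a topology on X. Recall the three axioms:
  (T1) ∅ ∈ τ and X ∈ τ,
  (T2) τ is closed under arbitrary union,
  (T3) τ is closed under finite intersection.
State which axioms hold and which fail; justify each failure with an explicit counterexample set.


τ is NOT a topology on X.

Axiom (T1): ∅ ∈ τ? Yes; X ∈ τ? Yes.
Axiom (T2/T3): check pairwise unions and intersections of members of τ.
Counterexample for (T2): {f} ∪ {h} = {f, h} ∉ τ. Therefore τ is NOT a topology.


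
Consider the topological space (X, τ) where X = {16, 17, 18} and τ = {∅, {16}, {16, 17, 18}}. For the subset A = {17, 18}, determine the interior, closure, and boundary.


int(A) = ∅, cl(A) = {17, 18}, ∂A = {17, 18}.

Closed sets in (X, τ) are complements of opens:
  closed(X, τ) = {∅, {17, 18}, {16, 17, 18}}.
int(A) = ⋃ {U ∈ τ : U ⊆ A}. Opens contained in A: ∅.
Taking the union of these: int(A) = ∅.
cl(A) = ⋂ {C closed : A ⊆ C}. Closed sets containing A: {17, 18}, {16, 17, 18}.
Intersecting these: cl(A) = {17, 18}.
∂A = cl(A) ∖ int(A) = {17, 18} ∖ ∅ = {17, 18}.


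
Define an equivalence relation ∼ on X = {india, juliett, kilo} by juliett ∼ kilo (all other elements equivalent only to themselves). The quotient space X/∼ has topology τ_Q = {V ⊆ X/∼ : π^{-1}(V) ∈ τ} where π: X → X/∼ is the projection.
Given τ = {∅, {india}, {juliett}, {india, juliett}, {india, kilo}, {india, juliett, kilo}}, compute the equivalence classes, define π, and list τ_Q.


X/∼ = {[india], [juliett=kilo]}; |τ_Q| = 3.

Equivalence classes: [india], [juliett=kilo].
Quotient map π: X → X/∼ sends india ↦ [india], juliett ↦ [juliett=kilo], kilo ↦ [juliett=kilo].
For each subset V ⊆ X/∼, compute π^{-1}(V) ⊆ X and check whether π^{-1}(V) ∈ τ. V is open in τ_Q iff π^{-1}(V) ∈ τ.
  V = {}: π^{-1}(V) = ∅ ∈ τ ✓.
  V = {[india]}: π^{-1}(V) = {india} ∈ τ ✓.
  V = {[juliett=kilo]}: π^{-1}(V) = {juliett, kilo} ∉ τ ✗.
  V = {[india], [juliett=kilo]}: π^{-1}(V) = {india, juliett, kilo} ∈ τ ✓.
Open sets in the quotient: τ_Q = {{}, {[india]}, {[india], [juliett=kilo]}} (3 elements).
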